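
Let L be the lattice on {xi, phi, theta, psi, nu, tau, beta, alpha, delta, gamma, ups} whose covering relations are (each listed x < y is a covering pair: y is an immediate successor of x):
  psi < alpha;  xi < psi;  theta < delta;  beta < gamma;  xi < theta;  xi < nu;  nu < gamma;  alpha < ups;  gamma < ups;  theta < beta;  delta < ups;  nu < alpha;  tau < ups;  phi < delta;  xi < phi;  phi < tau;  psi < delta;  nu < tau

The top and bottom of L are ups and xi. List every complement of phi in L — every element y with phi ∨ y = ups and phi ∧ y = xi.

alpha, beta, gamma

Need y with phi ∨ y = ups and phi ∧ y = xi.
Checking each element gives: alpha, beta, gamma.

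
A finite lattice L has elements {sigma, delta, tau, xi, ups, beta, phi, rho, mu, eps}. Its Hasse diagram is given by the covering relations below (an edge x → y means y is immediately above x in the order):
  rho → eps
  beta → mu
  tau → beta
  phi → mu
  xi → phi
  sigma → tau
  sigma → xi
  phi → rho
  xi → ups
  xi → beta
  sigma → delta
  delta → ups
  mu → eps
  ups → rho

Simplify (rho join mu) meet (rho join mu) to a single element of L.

eps

rho ∨ mu = eps
rho ∨ mu = eps
eps ∧ eps = eps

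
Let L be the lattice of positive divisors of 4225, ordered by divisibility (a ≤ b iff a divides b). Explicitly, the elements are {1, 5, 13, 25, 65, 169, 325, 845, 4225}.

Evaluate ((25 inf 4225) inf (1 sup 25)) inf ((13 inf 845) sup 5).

25 ∧ 4225 = 25
1 ∨ 25 = 25
25 ∧ 25 = 25
13 ∧ 845 = 13
13 ∨ 5 = 65
25 ∧ 65 = 5

5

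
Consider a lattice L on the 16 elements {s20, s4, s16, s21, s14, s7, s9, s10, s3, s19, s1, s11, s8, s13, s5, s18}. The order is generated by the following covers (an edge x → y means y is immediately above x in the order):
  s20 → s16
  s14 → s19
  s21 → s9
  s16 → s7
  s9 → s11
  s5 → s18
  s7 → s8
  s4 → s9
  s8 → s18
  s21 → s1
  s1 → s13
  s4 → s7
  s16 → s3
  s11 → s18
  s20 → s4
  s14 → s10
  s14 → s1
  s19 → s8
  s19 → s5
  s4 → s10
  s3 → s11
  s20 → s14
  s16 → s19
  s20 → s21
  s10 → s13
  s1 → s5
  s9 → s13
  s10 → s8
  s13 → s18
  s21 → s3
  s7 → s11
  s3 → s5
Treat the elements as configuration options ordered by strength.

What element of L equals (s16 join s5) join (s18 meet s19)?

s16 ∨ s5 = s5
s18 ∧ s19 = s19
s5 ∨ s19 = s5

s5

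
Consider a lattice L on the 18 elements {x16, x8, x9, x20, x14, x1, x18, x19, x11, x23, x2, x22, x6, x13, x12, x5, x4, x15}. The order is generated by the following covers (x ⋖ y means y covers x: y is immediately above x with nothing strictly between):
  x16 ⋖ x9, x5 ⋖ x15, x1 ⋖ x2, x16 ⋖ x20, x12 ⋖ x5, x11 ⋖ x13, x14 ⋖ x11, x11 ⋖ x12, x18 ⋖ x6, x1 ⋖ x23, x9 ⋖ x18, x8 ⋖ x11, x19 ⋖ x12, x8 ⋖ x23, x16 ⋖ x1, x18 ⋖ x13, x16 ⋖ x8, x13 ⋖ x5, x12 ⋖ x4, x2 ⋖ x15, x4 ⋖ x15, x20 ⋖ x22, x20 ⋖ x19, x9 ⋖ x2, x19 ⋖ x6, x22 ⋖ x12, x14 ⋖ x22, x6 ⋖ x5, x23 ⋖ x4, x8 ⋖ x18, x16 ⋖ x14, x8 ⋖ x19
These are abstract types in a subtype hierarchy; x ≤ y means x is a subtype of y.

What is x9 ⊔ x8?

x18

Common upper bounds of {x9, x8}: x13, x15, x18, x5, x6.
The least among these is x18.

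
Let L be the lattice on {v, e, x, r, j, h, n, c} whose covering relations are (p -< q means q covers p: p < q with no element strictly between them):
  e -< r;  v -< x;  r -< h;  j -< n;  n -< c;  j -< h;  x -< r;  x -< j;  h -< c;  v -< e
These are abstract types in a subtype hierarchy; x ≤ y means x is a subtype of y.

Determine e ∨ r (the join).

Common upper bounds of {e, r}: c, h, r.
The least among these is r.

r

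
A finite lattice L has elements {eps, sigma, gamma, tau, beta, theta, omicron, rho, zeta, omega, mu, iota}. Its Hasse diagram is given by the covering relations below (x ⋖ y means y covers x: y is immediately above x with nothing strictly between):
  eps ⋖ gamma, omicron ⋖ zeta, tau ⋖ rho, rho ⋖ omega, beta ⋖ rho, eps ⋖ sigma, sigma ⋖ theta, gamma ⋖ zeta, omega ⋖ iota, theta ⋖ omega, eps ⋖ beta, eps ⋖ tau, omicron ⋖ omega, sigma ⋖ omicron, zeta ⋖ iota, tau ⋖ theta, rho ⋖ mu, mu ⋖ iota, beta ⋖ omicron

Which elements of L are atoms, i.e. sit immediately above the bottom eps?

The atoms are exactly the elements that cover eps: beta, gamma, sigma, tau.

beta, gamma, sigma, tau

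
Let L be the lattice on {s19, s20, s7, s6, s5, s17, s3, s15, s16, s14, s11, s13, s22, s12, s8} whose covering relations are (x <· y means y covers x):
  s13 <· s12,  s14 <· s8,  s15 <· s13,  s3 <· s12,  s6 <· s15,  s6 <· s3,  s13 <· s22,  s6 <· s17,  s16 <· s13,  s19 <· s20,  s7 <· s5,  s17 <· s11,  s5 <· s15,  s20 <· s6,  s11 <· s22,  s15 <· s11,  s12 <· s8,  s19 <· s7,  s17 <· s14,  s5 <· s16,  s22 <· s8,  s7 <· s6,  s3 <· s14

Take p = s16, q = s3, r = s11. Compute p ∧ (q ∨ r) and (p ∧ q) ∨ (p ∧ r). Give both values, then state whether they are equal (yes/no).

s16; s5; no

q ∨ r = s8, so p ∧ (q ∨ r) = s16 ∧ s8 = s16.
p ∧ q = s7 and p ∧ r = s5, so (p ∧ q) ∨ (p ∧ r) = s7 ∨ s5 = s5.
Equal: no.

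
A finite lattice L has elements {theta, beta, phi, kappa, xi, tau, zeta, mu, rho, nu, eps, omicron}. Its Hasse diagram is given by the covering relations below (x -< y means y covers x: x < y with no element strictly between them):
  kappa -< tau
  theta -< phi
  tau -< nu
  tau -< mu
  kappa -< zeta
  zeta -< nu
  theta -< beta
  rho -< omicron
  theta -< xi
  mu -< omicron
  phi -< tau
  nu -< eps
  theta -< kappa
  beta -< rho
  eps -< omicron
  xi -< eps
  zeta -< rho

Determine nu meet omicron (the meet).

Common lower bounds of {nu, omicron}: kappa, nu, phi, tau, theta, zeta.
The greatest among these is nu.

nu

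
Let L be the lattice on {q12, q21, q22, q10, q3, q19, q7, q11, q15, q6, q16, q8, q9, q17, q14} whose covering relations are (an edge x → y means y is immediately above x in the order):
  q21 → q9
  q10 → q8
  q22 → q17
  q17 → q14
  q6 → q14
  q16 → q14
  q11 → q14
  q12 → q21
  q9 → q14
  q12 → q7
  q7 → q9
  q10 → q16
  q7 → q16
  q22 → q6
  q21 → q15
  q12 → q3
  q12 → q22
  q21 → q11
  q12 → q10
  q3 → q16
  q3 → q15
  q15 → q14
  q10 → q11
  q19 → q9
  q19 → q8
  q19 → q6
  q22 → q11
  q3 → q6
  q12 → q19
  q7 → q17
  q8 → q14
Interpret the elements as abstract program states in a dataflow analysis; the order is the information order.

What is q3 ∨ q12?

q3

Common upper bounds of {q3, q12}: q14, q15, q16, q3, q6.
The least among these is q3.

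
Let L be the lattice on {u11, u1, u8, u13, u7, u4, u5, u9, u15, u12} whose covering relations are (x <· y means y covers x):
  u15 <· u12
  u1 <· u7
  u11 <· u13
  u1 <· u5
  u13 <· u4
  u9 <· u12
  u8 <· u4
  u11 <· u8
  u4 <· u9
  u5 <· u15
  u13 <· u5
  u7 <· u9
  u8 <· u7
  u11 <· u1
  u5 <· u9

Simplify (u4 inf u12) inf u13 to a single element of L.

u4 ∧ u12 = u4
u4 ∧ u13 = u13

u13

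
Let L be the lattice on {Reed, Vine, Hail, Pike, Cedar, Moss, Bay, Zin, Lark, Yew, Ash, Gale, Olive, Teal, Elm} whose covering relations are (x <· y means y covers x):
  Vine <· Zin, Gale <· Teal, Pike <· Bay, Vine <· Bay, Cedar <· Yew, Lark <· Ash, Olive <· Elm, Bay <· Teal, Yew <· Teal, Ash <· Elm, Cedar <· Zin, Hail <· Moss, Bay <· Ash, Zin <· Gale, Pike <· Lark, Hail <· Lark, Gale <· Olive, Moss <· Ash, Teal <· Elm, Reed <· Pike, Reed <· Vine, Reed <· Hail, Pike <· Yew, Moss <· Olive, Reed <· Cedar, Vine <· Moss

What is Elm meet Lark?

Lark

Common lower bounds of {Elm, Lark}: Hail, Lark, Pike, Reed.
The greatest among these is Lark.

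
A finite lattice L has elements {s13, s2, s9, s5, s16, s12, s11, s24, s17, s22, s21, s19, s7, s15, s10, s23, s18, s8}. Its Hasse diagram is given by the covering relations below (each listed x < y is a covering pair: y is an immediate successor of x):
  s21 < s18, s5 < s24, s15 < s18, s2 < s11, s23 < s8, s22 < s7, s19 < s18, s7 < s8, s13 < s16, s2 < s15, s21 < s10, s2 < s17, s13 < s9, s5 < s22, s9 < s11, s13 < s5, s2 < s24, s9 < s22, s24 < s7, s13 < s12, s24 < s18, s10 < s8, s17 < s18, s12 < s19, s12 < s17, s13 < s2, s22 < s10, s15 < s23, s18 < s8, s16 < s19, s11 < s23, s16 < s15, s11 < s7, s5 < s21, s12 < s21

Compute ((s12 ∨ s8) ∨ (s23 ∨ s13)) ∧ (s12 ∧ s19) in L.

s12

s12 ∨ s8 = s8
s23 ∨ s13 = s23
s8 ∨ s23 = s8
s12 ∧ s19 = s12
s8 ∧ s12 = s12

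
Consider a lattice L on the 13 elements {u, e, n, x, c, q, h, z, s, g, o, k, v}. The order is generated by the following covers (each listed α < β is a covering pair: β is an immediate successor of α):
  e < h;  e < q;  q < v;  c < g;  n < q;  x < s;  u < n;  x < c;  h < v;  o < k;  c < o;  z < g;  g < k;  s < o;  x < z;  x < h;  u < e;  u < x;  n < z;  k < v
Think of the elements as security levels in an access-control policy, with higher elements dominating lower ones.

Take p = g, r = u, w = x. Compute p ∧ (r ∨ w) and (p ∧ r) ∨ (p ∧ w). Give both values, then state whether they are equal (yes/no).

r ∨ w = x, so p ∧ (r ∨ w) = g ∧ x = x.
p ∧ r = u and p ∧ w = x, so (p ∧ r) ∨ (p ∧ w) = u ∨ x = x.
Equal: yes.

x; x; yes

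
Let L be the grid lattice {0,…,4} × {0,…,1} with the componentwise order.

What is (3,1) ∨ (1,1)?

(3,1)

In a product of chains, the join is componentwise max, giving (3,1).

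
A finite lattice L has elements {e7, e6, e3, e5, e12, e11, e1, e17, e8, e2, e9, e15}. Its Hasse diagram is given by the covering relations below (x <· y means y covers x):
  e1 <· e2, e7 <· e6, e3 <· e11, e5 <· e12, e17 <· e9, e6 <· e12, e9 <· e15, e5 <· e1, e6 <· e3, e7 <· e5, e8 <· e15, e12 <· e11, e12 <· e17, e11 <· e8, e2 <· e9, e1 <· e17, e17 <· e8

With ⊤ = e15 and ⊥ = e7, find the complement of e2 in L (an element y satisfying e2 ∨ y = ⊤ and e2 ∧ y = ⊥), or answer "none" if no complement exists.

e3

Need y with e2 ∨ y = e15 and e2 ∧ y = e7.
Checking each element gives: e3.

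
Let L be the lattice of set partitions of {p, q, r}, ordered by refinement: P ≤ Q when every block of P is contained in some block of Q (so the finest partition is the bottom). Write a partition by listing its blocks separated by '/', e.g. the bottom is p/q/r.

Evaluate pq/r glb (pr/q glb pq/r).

pr/q ∧ pq/r = p/q/r
pq/r ∧ p/q/r = p/q/r

p/q/r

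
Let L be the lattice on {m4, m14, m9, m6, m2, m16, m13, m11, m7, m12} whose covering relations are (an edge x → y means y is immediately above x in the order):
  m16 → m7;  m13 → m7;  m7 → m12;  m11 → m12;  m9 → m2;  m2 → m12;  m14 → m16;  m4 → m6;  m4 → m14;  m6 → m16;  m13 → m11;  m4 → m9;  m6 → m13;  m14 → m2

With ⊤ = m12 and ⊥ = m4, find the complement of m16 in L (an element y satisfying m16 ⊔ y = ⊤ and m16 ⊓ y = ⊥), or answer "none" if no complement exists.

Need y with m16 ∨ y = m12 and m16 ∧ y = m4.
Checking each element gives: m9.

m9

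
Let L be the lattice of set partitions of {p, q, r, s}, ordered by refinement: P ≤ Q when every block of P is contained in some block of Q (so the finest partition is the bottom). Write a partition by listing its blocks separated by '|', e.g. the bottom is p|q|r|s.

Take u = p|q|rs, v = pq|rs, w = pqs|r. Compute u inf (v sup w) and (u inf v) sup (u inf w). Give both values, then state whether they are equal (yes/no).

p|q|rs; p|q|rs; yes

v sup w = pqrs, so u inf (v sup w) = p|q|rs inf pqrs = p|q|rs.
u inf v = p|q|rs and u inf w = p|q|r|s, so (u inf v) sup (u inf w) = p|q|rs sup p|q|r|s = p|q|rs.
Equal: yes.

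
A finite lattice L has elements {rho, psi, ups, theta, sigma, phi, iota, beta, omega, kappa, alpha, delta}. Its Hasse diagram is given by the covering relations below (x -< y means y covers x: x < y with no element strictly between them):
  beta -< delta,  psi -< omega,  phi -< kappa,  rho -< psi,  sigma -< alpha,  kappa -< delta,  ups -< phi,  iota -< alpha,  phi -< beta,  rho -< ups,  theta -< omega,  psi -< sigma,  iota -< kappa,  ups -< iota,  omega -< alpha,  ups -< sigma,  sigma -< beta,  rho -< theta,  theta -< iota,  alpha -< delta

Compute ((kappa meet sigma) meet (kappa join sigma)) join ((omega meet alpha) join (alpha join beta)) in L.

kappa ∧ sigma = ups
kappa ∨ sigma = delta
ups ∧ delta = ups
omega ∧ alpha = omega
alpha ∨ beta = delta
omega ∨ delta = delta
ups ∨ delta = delta

delta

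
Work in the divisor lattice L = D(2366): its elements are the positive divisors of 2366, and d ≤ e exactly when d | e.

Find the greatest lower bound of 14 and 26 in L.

Common lower bounds of {14, 26}: 1, 2.
The greatest among these is 2.

2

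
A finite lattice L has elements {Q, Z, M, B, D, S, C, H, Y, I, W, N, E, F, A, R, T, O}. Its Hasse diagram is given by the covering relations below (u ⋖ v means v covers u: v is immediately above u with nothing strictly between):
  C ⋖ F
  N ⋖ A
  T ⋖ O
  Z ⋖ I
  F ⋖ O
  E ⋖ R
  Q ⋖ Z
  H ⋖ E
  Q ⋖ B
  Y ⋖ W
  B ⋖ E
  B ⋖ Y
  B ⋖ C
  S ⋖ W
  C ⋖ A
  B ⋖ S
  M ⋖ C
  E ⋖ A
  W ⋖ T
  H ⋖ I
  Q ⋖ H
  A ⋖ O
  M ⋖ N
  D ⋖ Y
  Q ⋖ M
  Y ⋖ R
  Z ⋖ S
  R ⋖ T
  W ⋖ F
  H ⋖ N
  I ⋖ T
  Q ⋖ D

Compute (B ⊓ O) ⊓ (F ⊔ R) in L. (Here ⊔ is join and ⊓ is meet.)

B

B ∧ O = B
F ∨ R = O
B ∧ O = B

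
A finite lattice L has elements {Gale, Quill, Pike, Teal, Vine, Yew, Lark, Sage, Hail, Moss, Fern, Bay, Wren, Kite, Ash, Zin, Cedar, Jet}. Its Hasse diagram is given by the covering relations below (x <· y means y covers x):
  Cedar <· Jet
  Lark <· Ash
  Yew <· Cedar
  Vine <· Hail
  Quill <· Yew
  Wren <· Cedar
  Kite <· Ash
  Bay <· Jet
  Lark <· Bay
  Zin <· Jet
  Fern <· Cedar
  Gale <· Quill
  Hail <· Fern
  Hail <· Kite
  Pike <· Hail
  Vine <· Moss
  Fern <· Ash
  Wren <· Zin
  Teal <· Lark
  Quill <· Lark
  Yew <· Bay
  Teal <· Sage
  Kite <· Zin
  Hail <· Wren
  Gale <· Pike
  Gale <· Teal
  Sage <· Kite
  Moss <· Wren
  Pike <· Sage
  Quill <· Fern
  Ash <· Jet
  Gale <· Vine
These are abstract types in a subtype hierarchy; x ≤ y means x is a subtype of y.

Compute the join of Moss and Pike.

Common upper bounds of {Moss, Pike}: Cedar, Jet, Wren, Zin.
The least among these is Wren.

Wren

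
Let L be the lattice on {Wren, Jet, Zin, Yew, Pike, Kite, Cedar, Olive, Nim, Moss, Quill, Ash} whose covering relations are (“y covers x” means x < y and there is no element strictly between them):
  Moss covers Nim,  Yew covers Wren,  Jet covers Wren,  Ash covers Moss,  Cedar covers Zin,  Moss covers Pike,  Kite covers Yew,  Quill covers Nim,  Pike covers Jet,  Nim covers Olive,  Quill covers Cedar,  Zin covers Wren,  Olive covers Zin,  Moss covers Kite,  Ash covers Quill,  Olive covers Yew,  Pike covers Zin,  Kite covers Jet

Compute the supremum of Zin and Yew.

Olive

Common upper bounds of {Zin, Yew}: Ash, Moss, Nim, Olive, Quill.
The least among these is Olive.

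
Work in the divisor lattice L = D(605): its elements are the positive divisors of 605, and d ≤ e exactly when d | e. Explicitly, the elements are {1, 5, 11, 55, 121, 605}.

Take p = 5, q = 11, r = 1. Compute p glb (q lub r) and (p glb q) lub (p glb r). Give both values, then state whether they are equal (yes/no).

1; 1; yes

q lub r = 11, so p glb (q lub r) = 5 glb 11 = 1.
p glb q = 1 and p glb r = 1, so (p glb q) lub (p glb r) = 1 lub 1 = 1.
Equal: yes.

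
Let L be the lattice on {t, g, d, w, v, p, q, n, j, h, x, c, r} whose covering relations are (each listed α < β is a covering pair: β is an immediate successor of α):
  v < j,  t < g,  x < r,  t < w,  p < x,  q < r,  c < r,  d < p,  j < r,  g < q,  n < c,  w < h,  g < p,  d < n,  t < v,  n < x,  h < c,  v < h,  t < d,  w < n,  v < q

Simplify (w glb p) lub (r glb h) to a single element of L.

w ∧ p = t
r ∧ h = h
t ∨ h = h

h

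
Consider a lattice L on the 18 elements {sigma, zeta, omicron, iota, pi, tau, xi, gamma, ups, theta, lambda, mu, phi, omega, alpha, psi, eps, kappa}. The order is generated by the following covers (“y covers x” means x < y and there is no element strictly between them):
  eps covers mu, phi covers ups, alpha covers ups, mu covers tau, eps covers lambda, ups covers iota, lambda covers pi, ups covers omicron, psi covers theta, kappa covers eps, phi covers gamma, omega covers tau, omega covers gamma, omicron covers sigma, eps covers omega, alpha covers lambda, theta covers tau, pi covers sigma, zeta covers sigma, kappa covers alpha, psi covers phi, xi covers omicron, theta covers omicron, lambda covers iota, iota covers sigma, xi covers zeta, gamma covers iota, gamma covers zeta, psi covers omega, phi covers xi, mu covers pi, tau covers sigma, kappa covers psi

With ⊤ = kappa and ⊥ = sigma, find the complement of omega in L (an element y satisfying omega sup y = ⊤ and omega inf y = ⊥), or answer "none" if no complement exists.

none

For every candidate y, either omega ∨ y ≠ kappa or omega ∧ y ≠ sigma; no complement exists.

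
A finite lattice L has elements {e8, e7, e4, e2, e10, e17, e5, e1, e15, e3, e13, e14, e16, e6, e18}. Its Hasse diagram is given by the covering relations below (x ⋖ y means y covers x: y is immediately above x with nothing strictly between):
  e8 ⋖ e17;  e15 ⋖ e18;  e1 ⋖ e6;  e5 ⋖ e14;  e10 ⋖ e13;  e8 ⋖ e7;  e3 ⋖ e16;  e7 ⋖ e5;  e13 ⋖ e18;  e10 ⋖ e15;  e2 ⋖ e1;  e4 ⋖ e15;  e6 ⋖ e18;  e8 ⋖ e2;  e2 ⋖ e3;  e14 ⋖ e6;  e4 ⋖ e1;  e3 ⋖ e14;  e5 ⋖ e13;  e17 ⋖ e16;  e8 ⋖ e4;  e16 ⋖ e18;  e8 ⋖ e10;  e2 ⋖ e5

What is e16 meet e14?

Common lower bounds of {e16, e14}: e2, e3, e8.
The greatest among these is e3.

e3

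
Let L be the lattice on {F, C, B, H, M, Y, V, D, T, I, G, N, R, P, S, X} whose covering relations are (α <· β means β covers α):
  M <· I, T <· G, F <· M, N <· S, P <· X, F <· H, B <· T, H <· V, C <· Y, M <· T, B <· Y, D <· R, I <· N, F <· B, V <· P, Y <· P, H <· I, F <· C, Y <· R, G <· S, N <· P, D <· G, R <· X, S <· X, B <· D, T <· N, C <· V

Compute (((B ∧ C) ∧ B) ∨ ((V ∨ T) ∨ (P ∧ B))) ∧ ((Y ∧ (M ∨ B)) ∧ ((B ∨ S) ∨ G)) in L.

B

B ∧ C = F
F ∧ B = F
V ∨ T = P
P ∧ B = B
P ∨ B = P
F ∨ P = P
M ∨ B = T
Y ∧ T = B
B ∨ S = S
S ∨ G = S
B ∧ S = B
P ∧ B = B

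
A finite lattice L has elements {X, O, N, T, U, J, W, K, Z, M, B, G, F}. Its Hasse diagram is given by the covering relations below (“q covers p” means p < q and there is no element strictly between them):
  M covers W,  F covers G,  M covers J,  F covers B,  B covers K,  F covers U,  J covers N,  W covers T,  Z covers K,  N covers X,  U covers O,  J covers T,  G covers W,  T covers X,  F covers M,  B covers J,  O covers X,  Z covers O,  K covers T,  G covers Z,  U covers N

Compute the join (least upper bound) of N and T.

J

Common upper bounds of {N, T}: B, F, J, M.
The least among these is J.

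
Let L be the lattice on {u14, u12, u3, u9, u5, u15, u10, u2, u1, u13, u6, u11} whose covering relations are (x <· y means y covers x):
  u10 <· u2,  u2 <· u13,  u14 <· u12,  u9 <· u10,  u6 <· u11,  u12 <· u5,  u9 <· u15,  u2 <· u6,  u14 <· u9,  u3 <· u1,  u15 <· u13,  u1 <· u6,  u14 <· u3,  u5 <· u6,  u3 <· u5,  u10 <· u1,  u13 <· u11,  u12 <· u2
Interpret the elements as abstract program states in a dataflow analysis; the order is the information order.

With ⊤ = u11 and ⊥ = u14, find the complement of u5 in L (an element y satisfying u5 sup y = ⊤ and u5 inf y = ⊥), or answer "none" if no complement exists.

Need y with u5 ∨ y = u11 and u5 ∧ y = u14.
Checking each element gives: u15.

u15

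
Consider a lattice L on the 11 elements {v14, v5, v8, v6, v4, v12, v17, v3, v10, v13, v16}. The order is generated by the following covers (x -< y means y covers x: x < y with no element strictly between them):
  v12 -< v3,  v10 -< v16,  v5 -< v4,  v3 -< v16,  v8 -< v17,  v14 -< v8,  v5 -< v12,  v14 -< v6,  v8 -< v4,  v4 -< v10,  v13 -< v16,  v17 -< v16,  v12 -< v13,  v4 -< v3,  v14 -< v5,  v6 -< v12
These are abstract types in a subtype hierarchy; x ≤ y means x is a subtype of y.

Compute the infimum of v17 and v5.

Common lower bounds of {v17, v5}: v14.
The greatest among these is v14.

v14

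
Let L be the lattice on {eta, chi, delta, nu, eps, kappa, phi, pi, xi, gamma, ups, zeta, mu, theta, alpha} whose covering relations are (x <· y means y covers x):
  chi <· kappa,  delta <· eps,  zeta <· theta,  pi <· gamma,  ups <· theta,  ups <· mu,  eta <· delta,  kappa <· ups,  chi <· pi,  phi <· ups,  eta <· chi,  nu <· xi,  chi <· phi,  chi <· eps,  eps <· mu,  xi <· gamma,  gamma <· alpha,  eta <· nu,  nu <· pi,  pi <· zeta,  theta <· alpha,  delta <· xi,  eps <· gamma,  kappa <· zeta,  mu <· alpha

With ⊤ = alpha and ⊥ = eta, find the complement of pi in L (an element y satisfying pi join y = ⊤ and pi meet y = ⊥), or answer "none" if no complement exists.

none

For every candidate y, either pi ∨ y ≠ alpha or pi ∧ y ≠ eta; no complement exists.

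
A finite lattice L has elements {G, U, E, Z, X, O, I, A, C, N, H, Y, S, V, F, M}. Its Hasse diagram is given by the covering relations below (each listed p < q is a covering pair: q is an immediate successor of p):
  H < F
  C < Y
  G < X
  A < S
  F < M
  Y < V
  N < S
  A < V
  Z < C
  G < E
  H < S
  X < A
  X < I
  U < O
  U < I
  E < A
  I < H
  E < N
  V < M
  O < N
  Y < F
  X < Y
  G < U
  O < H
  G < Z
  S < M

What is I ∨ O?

H

Common upper bounds of {I, O}: F, H, M, S.
The least among these is H.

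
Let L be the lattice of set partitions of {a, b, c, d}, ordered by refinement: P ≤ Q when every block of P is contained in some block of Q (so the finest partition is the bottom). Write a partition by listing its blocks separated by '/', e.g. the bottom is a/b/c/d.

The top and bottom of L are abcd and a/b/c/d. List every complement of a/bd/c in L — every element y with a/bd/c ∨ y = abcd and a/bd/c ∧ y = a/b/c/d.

ab/cd, abc/d, acd/b, ad/bc

Need y with a/bd/c ∨ y = abcd and a/bd/c ∧ y = a/b/c/d.
Checking each element gives: ab/cd, abc/d, acd/b, ad/bc.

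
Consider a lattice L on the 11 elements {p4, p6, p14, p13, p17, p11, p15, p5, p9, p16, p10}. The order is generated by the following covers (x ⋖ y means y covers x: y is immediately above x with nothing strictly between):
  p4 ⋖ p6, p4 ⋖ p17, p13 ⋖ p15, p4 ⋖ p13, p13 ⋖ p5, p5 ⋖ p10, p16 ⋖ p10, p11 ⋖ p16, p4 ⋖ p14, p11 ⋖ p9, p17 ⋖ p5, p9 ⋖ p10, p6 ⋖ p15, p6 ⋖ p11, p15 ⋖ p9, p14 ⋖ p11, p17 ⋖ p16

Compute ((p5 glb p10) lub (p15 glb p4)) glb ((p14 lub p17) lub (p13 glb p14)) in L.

p5 ∧ p10 = p5
p15 ∧ p4 = p4
p5 ∨ p4 = p5
p14 ∨ p17 = p16
p13 ∧ p14 = p4
p16 ∨ p4 = p16
p5 ∧ p16 = p17

p17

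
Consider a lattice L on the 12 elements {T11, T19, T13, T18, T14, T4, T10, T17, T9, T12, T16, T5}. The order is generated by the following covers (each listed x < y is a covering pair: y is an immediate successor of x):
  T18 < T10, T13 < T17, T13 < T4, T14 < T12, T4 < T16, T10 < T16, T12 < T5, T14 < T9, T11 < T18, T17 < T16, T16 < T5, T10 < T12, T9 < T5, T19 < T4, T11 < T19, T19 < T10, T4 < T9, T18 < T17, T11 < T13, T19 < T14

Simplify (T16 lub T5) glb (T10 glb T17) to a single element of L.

T16 ∨ T5 = T5
T10 ∧ T17 = T18
T5 ∧ T18 = T18

T18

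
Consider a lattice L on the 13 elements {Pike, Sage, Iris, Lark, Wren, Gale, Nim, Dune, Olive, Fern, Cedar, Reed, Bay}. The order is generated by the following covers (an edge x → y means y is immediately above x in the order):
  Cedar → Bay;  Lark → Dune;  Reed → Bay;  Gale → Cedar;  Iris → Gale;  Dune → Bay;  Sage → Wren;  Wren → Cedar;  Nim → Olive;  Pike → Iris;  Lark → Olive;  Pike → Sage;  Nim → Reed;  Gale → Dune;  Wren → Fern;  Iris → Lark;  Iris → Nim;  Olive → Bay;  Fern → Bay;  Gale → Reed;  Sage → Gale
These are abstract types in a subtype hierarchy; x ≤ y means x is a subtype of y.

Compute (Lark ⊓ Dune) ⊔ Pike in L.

Lark ∧ Dune = Lark
Lark ∨ Pike = Lark

Lark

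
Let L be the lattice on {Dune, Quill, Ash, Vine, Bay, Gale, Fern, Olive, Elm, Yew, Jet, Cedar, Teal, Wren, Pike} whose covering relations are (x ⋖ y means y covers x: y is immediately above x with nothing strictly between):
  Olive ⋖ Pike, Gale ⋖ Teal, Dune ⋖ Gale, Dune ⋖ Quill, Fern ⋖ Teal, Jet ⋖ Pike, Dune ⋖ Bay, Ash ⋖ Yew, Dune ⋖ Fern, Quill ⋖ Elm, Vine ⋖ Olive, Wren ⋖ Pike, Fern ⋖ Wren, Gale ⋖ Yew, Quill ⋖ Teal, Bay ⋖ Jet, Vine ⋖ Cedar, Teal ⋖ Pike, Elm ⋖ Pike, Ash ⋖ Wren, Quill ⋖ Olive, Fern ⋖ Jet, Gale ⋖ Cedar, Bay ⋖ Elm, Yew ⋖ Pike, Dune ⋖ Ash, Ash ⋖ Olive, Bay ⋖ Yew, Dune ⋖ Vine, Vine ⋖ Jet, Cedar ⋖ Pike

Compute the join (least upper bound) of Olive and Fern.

Common upper bounds of {Olive, Fern}: Pike.
The least among these is Pike.

Pike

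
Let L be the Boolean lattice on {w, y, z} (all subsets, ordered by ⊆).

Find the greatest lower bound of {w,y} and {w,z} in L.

{w}

Under ⊆, meet is intersection: {w,y} ∩ {w,z} = {w}.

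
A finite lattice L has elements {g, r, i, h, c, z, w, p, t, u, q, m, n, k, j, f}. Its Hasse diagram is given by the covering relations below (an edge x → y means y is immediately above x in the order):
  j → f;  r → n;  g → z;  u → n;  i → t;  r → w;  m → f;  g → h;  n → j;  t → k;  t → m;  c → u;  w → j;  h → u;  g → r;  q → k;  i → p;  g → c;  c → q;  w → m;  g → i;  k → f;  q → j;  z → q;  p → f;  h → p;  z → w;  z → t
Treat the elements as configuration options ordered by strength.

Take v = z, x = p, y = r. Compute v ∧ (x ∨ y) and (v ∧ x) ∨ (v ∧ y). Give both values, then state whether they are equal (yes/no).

x ∨ y = f, so v ∧ (x ∨ y) = z ∧ f = z.
v ∧ x = g and v ∧ y = g, so (v ∧ x) ∨ (v ∧ y) = g ∨ g = g.
Equal: no.

z; g; no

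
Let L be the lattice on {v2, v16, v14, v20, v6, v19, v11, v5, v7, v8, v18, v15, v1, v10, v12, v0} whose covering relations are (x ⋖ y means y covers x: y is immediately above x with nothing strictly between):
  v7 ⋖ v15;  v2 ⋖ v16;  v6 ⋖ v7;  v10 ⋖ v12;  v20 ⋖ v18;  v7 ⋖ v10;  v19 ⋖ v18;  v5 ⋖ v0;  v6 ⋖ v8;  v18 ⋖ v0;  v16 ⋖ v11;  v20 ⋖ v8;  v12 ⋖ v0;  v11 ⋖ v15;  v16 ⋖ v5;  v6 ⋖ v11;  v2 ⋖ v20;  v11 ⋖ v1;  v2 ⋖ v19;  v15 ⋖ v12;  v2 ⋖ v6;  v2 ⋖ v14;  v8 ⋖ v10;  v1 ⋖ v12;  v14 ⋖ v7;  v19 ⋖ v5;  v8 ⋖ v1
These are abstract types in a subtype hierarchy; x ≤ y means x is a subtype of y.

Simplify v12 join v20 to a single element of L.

v12 ∨ v20 = v12

v12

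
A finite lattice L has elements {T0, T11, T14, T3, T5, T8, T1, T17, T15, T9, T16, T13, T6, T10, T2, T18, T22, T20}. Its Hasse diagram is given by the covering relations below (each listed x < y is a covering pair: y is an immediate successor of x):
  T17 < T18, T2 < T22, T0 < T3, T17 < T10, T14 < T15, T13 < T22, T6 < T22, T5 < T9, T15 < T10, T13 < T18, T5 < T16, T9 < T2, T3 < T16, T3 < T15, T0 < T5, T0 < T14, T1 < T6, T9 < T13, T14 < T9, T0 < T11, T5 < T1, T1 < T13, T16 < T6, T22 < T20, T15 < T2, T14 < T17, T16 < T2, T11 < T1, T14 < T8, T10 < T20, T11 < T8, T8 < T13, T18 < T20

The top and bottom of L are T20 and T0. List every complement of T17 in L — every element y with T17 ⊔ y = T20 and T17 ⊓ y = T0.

T16, T6

Need y with T17 ∨ y = T20 and T17 ∧ y = T0.
Checking each element gives: T16, T6.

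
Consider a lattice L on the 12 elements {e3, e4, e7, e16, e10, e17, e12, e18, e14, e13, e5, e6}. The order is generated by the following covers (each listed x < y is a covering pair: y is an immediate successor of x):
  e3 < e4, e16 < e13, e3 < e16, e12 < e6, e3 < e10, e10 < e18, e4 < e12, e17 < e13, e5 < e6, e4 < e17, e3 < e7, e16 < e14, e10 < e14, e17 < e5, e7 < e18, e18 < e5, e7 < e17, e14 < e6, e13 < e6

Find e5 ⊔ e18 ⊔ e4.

Common upper bounds of {e5, e18, e4}: e5, e6.
The least among these is e5.

e5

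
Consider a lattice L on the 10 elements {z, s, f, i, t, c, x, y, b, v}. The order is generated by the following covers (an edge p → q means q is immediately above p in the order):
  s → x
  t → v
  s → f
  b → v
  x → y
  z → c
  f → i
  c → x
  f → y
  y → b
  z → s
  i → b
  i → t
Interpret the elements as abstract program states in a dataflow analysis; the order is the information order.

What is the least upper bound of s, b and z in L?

Common upper bounds of {s, b, z}: b, v.
The least among these is b.

b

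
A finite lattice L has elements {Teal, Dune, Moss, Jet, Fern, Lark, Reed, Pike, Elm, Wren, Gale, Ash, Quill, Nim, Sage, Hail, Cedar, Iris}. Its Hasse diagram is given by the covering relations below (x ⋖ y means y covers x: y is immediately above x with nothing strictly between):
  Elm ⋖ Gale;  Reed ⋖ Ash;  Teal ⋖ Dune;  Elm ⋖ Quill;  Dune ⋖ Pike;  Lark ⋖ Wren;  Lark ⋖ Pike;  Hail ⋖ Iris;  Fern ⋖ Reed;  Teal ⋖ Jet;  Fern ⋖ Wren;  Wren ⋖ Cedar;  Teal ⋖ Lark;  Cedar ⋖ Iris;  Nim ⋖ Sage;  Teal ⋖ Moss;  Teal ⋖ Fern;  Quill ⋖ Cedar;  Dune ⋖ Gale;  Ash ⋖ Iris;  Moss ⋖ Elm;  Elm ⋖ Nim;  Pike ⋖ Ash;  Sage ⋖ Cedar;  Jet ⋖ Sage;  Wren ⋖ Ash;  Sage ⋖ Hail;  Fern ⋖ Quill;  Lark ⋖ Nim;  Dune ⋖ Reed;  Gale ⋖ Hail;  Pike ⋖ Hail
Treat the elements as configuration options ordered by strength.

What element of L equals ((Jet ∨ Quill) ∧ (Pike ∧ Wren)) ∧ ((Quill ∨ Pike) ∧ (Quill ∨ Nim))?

Lark

Jet ∨ Quill = Cedar
Pike ∧ Wren = Lark
Cedar ∧ Lark = Lark
Quill ∨ Pike = Iris
Quill ∨ Nim = Cedar
Iris ∧ Cedar = Cedar
Lark ∧ Cedar = Lark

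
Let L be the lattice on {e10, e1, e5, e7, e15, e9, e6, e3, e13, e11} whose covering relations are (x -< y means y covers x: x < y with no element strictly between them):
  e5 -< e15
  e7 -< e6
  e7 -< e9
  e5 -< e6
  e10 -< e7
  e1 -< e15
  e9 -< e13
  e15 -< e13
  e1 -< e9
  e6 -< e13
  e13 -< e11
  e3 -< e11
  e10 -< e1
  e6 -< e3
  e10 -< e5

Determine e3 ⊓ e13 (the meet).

e6

Common lower bounds of {e3, e13}: e10, e5, e6, e7.
The greatest among these is e6.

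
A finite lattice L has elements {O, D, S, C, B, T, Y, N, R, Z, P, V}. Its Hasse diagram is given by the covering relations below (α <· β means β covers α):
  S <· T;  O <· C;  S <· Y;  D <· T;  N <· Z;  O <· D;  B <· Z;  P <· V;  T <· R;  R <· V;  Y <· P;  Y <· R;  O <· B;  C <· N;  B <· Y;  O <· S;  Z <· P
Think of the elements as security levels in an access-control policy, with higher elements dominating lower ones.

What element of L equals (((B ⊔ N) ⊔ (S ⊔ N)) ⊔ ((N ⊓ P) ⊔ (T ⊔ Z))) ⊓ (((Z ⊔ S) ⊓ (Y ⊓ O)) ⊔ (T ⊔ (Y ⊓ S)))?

T

B ∨ N = Z
S ∨ N = P
Z ∨ P = P
N ∧ P = N
T ∨ Z = V
N ∨ V = V
P ∨ V = V
Z ∨ S = P
Y ∧ O = O
P ∧ O = O
Y ∧ S = S
T ∨ S = T
O ∨ T = T
V ∧ T = T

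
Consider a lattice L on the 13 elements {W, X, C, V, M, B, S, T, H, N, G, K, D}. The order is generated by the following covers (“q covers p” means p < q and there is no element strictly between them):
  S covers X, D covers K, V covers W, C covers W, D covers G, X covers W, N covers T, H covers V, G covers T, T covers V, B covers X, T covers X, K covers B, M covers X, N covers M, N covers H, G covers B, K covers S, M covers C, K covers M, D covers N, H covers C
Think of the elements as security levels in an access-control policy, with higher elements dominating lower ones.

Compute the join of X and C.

M

Common upper bounds of {X, C}: D, K, M, N.
The least among these is M.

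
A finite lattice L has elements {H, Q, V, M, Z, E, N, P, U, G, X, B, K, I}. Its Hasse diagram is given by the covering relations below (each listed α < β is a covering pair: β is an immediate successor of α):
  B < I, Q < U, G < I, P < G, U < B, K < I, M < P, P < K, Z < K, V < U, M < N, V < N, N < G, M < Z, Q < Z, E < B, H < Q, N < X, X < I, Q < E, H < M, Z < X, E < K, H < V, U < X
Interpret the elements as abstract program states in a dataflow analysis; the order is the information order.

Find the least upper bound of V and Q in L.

U

Common upper bounds of {V, Q}: B, I, U, X.
The least among these is U.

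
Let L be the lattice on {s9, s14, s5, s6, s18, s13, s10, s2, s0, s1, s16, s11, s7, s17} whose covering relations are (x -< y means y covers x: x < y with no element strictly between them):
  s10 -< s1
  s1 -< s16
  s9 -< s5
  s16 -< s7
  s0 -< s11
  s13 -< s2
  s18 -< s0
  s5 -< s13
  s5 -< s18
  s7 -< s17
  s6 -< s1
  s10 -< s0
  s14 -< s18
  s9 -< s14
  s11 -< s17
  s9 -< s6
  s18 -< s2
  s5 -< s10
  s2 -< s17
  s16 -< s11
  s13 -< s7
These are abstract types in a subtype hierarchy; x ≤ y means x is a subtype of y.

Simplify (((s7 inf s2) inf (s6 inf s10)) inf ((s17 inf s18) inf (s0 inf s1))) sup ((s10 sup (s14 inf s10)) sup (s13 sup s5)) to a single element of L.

s7

s7 ∧ s2 = s13
s6 ∧ s10 = s9
s13 ∧ s9 = s9
s17 ∧ s18 = s18
s0 ∧ s1 = s10
s18 ∧ s10 = s5
s9 ∧ s5 = s9
s14 ∧ s10 = s9
s10 ∨ s9 = s10
s13 ∨ s5 = s13
s10 ∨ s13 = s7
s9 ∨ s7 = s7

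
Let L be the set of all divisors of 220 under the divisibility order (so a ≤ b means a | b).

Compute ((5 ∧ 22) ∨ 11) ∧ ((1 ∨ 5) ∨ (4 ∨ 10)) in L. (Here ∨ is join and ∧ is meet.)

1

5 ∧ 22 = 1
1 ∨ 11 = 11
1 ∨ 5 = 5
4 ∨ 10 = 20
5 ∨ 20 = 20
11 ∧ 20 = 1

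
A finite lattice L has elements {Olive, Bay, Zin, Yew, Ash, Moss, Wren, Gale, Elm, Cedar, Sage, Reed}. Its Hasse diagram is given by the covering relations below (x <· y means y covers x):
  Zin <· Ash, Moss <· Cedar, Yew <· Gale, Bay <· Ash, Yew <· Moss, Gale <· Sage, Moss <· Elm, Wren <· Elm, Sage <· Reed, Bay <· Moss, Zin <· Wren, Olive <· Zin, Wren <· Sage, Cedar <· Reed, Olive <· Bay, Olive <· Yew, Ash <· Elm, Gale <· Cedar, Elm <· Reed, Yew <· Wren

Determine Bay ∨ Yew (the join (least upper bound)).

Moss

Common upper bounds of {Bay, Yew}: Cedar, Elm, Moss, Reed.
The least among these is Moss.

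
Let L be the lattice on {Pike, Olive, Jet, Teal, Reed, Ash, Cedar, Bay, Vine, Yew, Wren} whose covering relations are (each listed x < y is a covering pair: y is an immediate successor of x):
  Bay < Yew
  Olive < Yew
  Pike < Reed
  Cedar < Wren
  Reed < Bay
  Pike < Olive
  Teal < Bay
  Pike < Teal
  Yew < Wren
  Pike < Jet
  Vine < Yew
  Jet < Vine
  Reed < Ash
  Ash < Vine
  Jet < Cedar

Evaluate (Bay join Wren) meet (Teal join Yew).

Bay ∨ Wren = Wren
Teal ∨ Yew = Yew
Wren ∧ Yew = Yew

Yew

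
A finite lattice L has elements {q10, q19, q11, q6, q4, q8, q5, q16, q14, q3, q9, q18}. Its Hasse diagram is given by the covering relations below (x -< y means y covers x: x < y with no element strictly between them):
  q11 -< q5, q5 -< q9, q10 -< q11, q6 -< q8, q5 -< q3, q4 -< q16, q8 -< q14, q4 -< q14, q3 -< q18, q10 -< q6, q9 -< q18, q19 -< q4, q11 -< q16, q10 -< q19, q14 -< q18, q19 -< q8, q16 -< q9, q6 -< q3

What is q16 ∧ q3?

q11

Common lower bounds of {q16, q3}: q10, q11.
The greatest among these is q11.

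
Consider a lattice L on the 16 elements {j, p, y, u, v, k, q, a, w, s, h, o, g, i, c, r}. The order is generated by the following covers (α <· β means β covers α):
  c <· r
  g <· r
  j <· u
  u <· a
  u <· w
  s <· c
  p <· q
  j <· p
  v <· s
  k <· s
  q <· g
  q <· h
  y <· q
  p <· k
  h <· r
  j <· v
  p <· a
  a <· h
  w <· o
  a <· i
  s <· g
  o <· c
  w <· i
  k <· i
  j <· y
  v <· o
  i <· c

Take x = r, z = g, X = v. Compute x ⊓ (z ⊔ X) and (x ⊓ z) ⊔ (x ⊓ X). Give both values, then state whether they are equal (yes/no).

g; g; yes

z ⊔ X = g, so x ⊓ (z ⊔ X) = r ⊓ g = g.
x ⊓ z = g and x ⊓ X = v, so (x ⊓ z) ⊔ (x ⊓ X) = g ⊔ v = g.
Equal: yes.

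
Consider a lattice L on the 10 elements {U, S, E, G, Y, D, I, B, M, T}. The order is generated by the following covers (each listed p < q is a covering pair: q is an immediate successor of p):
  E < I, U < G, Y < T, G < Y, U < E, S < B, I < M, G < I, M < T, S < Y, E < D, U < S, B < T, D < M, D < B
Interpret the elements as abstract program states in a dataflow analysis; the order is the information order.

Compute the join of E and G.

Common upper bounds of {E, G}: I, M, T.
The least among these is I.

I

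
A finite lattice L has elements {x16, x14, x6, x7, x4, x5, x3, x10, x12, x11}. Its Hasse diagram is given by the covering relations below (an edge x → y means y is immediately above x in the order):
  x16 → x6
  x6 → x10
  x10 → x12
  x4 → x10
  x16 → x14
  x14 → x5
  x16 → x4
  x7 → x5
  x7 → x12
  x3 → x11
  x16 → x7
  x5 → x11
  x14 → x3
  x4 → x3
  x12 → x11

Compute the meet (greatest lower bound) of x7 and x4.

x16

Common lower bounds of {x7, x4}: x16.
The greatest among these is x16.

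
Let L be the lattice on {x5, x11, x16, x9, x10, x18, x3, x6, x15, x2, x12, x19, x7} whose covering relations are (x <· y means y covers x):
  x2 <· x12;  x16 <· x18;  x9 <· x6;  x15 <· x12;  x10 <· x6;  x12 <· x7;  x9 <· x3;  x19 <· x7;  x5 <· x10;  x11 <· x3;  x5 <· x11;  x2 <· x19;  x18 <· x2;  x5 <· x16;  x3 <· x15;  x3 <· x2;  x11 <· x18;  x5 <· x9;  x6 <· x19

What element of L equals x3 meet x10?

x3 ∧ x10 = x5

x5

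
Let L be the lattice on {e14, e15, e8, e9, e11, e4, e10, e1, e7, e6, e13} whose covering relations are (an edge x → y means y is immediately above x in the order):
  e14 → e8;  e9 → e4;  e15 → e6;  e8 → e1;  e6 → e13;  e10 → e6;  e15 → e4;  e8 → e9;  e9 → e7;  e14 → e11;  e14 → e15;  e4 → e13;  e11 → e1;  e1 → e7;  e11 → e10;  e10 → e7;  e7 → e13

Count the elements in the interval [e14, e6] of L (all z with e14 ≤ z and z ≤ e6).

5

The interval [e14, e6] = {e10, e11, e14, e15, e6}, which has 5 elements.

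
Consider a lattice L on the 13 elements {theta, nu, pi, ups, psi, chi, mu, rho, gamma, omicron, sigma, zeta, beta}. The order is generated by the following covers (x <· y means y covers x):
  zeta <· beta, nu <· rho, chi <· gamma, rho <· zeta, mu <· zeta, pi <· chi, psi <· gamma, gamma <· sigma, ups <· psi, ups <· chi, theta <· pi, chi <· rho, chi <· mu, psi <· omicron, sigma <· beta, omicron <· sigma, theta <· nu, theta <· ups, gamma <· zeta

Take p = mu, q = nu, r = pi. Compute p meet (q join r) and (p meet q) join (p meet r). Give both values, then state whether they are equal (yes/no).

chi; pi; no

q join r = rho, so p meet (q join r) = mu meet rho = chi.
p meet q = theta and p meet r = pi, so (p meet q) join (p meet r) = theta join pi = pi.
Equal: no.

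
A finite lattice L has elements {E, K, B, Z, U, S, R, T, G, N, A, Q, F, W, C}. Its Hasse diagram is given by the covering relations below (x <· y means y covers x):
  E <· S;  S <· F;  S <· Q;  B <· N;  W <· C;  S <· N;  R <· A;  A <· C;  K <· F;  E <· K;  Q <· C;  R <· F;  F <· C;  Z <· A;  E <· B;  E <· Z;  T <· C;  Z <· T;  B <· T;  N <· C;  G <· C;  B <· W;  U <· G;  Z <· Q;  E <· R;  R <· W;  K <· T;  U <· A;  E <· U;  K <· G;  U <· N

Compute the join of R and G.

C

Common upper bounds of {R, G}: C.
The least among these is C.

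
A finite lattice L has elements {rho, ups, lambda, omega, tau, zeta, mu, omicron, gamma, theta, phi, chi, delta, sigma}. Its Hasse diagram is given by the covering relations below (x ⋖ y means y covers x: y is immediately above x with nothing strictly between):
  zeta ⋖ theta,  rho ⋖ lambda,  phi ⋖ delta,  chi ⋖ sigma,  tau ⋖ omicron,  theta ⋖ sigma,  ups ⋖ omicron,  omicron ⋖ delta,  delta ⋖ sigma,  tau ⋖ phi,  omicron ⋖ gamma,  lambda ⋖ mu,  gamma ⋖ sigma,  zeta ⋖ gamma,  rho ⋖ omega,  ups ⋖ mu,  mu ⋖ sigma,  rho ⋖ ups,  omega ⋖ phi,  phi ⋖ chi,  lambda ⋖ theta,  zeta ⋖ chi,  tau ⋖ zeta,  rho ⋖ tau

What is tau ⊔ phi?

Common upper bounds of {tau, phi}: chi, delta, phi, sigma.
The least among these is phi.

phi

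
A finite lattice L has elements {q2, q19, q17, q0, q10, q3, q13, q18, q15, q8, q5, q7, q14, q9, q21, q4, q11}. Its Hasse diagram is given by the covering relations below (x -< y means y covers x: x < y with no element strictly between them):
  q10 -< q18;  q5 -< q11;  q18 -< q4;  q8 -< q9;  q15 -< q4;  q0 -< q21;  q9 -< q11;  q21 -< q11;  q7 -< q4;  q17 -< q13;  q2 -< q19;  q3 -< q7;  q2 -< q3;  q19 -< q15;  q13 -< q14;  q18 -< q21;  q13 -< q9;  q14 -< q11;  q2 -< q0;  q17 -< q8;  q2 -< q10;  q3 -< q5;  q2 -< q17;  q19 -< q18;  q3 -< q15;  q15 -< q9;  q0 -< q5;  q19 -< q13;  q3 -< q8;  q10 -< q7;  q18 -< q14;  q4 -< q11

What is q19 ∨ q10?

q18

Common upper bounds of {q19, q10}: q11, q14, q18, q21, q4.
The least among these is q18.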